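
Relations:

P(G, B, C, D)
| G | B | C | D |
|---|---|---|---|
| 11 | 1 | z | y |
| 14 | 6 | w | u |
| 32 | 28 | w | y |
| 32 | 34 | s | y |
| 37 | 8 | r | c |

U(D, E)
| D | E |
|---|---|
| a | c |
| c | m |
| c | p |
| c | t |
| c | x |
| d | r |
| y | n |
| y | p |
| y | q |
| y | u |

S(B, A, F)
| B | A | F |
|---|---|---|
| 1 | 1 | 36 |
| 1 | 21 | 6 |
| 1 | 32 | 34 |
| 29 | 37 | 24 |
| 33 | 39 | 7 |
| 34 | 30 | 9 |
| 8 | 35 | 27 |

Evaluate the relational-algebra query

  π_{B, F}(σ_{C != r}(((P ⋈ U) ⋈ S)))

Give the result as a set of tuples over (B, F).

Joining P and U on D yields {(11, 1, z, y, n), (11, 1, z, y, p), (11, 1, z, y, q), (11, 1, z, y, u), (32, 28, w, y, n), (32, 28, w, y, p), (32, 28, w, y, q), (32, 28, w, y, u), (32, 34, s, y, n), (32, 34, s, y, p), (32, 34, s, y, q), (32, 34, s, y, u), (37, 8, r, c, m), (37, 8, r, c, p), (37, 8, r, c, t), (37, 8, r, c, x)}.
Joining (P ⋈ U) and S on B yields {(11, 1, z, y, n, 1, 36), (11, 1, z, y, n, 21, 6), (11, 1, z, y, n, 32, 34), (11, 1, z, y, p, 1, 36), (11, 1, z, y, p, 21, 6), (11, 1, z, y, p, 32, 34), (11, 1, z, y, q, 1, 36), (11, 1, z, y, q, 21, 6), (11, 1, z, y, q, 32, 34), (11, 1, z, y, u, 1, 36), (11, 1, z, y, u, 21, 6), (11, 1, z, y, u, 32, 34), (32, 34, s, y, n, 30, 9), (32, 34, s, y, p, 30, 9), (32, 34, s, y, q, 30, 9), (32, 34, s, y, u, 30, 9), (37, 8, r, c, m, 35, 27), (37, 8, r, c, p, 35, 27), (37, 8, r, c, t, 35, 27), (37, 8, r, c, x, 35, 27)}.
σ[C != r]: keep tuples satisfying C != r → {(11, 1, z, y, n, 1, 36), (11, 1, z, y, n, 21, 6), (11, 1, z, y, n, 32, 34), (11, 1, z, y, p, 1, 36), (11, 1, z, y, p, 21, 6), (11, 1, z, y, p, 32, 34), (11, 1, z, y, q, 1, 36), (11, 1, z, y, q, 21, 6), (11, 1, z, y, q, 32, 34), (11, 1, z, y, u, 1, 36), (11, 1, z, y, u, 21, 6), (11, 1, z, y, u, 32, 34), (32, 34, s, y, n, 30, 9), (32, 34, s, y, p, 30, 9), (32, 34, s, y, q, 30, 9), (32, 34, s, y, u, 30, 9)}
Keep only column(s) B, F (12 duplicate(s) eliminated): {(1, 34), (1, 36), (1, 6), (34, 9)}

{(1, 34), (1, 36), (1, 6), (34, 9)}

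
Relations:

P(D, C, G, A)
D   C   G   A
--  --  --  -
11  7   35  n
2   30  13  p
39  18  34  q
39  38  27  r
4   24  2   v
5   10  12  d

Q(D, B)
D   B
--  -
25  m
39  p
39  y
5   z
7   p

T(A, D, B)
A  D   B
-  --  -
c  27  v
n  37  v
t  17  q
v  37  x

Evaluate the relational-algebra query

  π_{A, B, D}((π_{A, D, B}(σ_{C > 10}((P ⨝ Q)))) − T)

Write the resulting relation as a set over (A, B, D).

{(q, p, 39), (q, y, 39), (r, p, 39), (r, y, 39)}

Natural join on D: {(39, 18, 34, q, p), (39, 18, 34, q, y), (39, 38, 27, r, p), (39, 38, 27, r, y), (5, 10, 12, d, z)}
Selection C > 10: {(39, 18, 34, q, p), (39, 18, 34, q, y), (39, 38, 27, r, p), (39, 38, 27, r, y)}
Projecting to A, D, B: {(q, 39, p), (q, 39, y), (r, 39, p), (r, 39, y)}
Taking the difference: {(q, 39, p), (q, 39, y), (r, 39, p), (r, 39, y)}
Projecting to A, B, D: {(q, p, 39), (q, y, 39), (r, p, 39), (r, y, 39)}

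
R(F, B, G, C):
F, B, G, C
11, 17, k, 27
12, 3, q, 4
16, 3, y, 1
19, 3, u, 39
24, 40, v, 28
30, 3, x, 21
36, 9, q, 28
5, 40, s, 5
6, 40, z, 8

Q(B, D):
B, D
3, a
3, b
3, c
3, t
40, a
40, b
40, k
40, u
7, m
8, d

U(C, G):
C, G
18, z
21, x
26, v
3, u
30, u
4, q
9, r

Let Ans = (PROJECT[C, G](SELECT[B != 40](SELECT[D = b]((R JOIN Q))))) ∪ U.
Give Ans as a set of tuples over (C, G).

Joining R and Q on B yields {(12, 3, q, 4, a), (12, 3, q, 4, b), (12, 3, q, 4, c), (12, 3, q, 4, t), (16, 3, y, 1, a), (16, 3, y, 1, b), (16, 3, y, 1, c), (16, 3, y, 1, t), (19, 3, u, 39, a), (19, 3, u, 39, b), (19, 3, u, 39, c), (19, 3, u, 39, t), (24, 40, v, 28, a), (24, 40, v, 28, b), (24, 40, v, 28, k), (24, 40, v, 28, u), (30, 3, x, 21, a), (30, 3, x, 21, b), (30, 3, x, 21, c), (30, 3, x, 21, t), (5, 40, s, 5, a), (5, 40, s, 5, b), (5, 40, s, 5, k), (5, 40, s, 5, u), (6, 40, z, 8, a), (6, 40, z, 8, b), (6, 40, z, 8, k), (6, 40, z, 8, u)}.
Filtering on D = b leaves {(12, 3, q, 4, b), (16, 3, y, 1, b), (19, 3, u, 39, b), (24, 40, v, 28, b), (30, 3, x, 21, b), (5, 40, s, 5, b), (6, 40, z, 8, b)}.
Filtering on B != 40 leaves {(12, 3, q, 4, b), (16, 3, y, 1, b), (19, 3, u, 39, b), (30, 3, x, 21, b)}.
π_{C, G} gives {(1, y), (21, x), (39, u), (4, q)}.
Taking the union: {(1, y), (18, z), (21, x), (26, v), (3, u), (30, u), (39, u), (4, q), (9, r)}

{(1, y), (18, z), (21, x), (26, v), (3, u), (30, u), (39, u), (4, q), (9, r)}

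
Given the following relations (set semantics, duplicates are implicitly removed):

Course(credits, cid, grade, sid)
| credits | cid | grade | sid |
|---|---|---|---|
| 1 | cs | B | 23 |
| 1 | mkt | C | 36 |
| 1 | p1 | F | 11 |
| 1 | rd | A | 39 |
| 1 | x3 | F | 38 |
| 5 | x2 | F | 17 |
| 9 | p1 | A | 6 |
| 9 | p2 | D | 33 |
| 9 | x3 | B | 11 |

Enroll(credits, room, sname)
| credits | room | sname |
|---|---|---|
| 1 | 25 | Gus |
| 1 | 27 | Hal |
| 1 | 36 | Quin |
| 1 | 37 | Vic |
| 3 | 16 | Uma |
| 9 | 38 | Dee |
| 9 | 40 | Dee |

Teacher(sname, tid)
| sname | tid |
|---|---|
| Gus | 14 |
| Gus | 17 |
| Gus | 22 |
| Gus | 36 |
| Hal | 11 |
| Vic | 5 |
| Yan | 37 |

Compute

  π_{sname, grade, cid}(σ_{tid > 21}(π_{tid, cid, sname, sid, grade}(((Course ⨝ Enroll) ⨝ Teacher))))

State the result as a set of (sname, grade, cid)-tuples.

Course ⋈ Enroll (natural join on credits): {(1, cs, B, 23, 25, Gus), (1, cs, B, 23, 27, Hal), (1, cs, B, 23, 36, Quin), (1, cs, B, 23, 37, Vic), (1, mkt, C, 36, 25, Gus), (1, mkt, C, 36, 27, Hal), (1, mkt, C, 36, 36, Quin), (1, mkt, C, 36, 37, Vic), (1, p1, F, 11, 25, Gus), (1, p1, F, 11, 27, Hal), (1, p1, F, 11, 36, Quin), (1, p1, F, 11, 37, Vic), (1, rd, A, 39, 25, Gus), (1, rd, A, 39, 27, Hal), (1, rd, A, 39, 36, Quin), (1, rd, A, 39, 37, Vic), (1, x3, F, 38, 25, Gus), (1, x3, F, 38, 27, Hal), (1, x3, F, 38, 36, Quin), (1, x3, F, 38, 37, Vic), (9, p1, A, 6, 38, Dee), (9, p1, A, 6, 40, Dee), (9, p2, D, 33, 38, Dee), (9, p2, D, 33, 40, Dee), (9, x3, B, 11, 38, Dee), (9, x3, B, 11, 40, Dee)}
(Course ⨝ Enroll) ⋈ Teacher (natural join on sname): {(1, cs, B, 23, 25, Gus, 14), (1, cs, B, 23, 25, Gus, 17), (1, cs, B, 23, 25, Gus, 22), (1, cs, B, 23, 25, Gus, 36), (1, cs, B, 23, 27, Hal, 11), (1, cs, B, 23, 37, Vic, 5), (1, mkt, C, 36, 25, Gus, 14), (1, mkt, C, 36, 25, Gus, 17), (1, mkt, C, 36, 25, Gus, 22), (1, mkt, C, 36, 25, Gus, 36), (1, mkt, C, 36, 27, Hal, 11), (1, mkt, C, 36, 37, Vic, 5), (1, p1, F, 11, 25, Gus, 14), (1, p1, F, 11, 25, Gus, 17), (1, p1, F, 11, 25, Gus, 22), (1, p1, F, 11, 25, Gus, 36), (1, p1, F, 11, 27, Hal, 11), (1, p1, F, 11, 37, Vic, 5), (1, rd, A, 39, 25, Gus, 14), (1, rd, A, 39, 25, Gus, 17), (1, rd, A, 39, 25, Gus, 22), (1, rd, A, 39, 25, Gus, 36), (1, rd, A, 39, 27, Hal, 11), (1, rd, A, 39, 37, Vic, 5), (1, x3, F, 38, 25, Gus, 14), (1, x3, F, 38, 25, Gus, 17), (1, x3, F, 38, 25, Gus, 22), (1, x3, F, 38, 25, Gus, 36), (1, x3, F, 38, 27, Hal, 11), (1, x3, F, 38, 37, Vic, 5)}
π[tid, cid, sname, sid, grade]: project onto (tid, cid, sname, sid, grade) → {(11, cs, Hal, 23, B), (11, mkt, Hal, 36, C), (11, p1, Hal, 11, F), (11, rd, Hal, 39, A), (11, x3, Hal, 38, F), (14, cs, Gus, 23, B), (14, mkt, Gus, 36, C), (14, p1, Gus, 11, F), (14, rd, Gus, 39, A), (14, x3, Gus, 38, F), (17, cs, Gus, 23, B), (17, mkt, Gus, 36, C), (17, p1, Gus, 11, F), (17, rd, Gus, 39, A), (17, x3, Gus, 38, F), (22, cs, Gus, 23, B), (22, mkt, Gus, 36, C), (22, p1, Gus, 11, F), (22, rd, Gus, 39, A), (22, x3, Gus, 38, F), (36, cs, Gus, 23, B), (36, mkt, Gus, 36, C), (36, p1, Gus, 11, F), (36, rd, Gus, 39, A), (36, x3, Gus, 38, F), (5, cs, Vic, 23, B), (5, mkt, Vic, 36, C), (5, p1, Vic, 11, F), (5, rd, Vic, 39, A), (5, x3, Vic, 38, F)}
Filtering on tid > 21 leaves {(22, cs, Gus, 23, B), (22, mkt, Gus, 36, C), (22, p1, Gus, 11, F), (22, rd, Gus, 39, A), (22, x3, Gus, 38, F), (36, cs, Gus, 23, B), (36, mkt, Gus, 36, C), (36, p1, Gus, 11, F), (36, rd, Gus, 39, A), (36, x3, Gus, 38, F)}.
π[sname, grade, cid]: project onto (sname, grade, cid) (5 duplicate(s) eliminated) → {(Gus, A, rd), (Gus, B, cs), (Gus, C, mkt), (Gus, F, p1), (Gus, F, x3)}

{(Gus, A, rd), (Gus, B, cs), (Gus, C, mkt), (Gus, F, p1), (Gus, F, x3)}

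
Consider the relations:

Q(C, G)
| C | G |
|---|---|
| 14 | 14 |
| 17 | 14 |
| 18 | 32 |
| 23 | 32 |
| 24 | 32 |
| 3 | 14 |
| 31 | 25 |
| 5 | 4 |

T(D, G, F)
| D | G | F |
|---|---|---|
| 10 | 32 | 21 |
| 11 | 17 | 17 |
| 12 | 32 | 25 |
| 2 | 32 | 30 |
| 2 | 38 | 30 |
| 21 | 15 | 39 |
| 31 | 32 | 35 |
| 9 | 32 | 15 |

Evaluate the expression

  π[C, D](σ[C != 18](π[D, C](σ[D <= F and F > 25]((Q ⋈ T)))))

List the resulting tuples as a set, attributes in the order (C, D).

{(23, 2), (23, 31), (24, 2), (24, 31)}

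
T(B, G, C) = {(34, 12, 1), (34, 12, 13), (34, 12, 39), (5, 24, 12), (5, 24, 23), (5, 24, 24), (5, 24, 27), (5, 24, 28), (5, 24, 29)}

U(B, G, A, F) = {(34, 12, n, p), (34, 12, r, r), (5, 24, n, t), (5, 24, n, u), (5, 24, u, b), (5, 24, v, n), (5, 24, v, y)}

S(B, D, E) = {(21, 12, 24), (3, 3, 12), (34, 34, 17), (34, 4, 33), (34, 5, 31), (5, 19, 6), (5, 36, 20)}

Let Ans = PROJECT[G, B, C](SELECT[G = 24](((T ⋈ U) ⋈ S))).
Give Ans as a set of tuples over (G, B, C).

{(24, 5, 12), (24, 5, 23), (24, 5, 24), (24, 5, 27), (24, 5, 28), (24, 5, 29)}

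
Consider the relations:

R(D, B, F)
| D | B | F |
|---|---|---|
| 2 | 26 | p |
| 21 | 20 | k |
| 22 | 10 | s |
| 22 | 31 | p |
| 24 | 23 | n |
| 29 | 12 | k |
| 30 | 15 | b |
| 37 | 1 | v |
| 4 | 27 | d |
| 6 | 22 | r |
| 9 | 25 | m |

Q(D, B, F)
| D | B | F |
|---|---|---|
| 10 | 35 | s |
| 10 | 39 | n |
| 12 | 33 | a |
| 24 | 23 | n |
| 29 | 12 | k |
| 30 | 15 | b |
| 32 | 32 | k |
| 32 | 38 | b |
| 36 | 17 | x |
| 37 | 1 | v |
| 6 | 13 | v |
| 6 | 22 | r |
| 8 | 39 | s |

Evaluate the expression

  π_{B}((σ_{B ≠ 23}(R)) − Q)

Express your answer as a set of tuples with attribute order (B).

Apply σ_{B ≠ 23}; surviving tuples: {(2, 26, p), (21, 20, k), (22, 10, s), (22, 31, p), (29, 12, k), (30, 15, b), (37, 1, v), (4, 27, d), (6, 22, r), (9, 25, m)}
Difference: {(2, 26, p), (21, 20, k), (22, 10, s), (22, 31, p), (29, 12, k), (30, 15, b), (37, 1, v), (4, 27, d), (6, 22, r), (9, 25, m)} with {(10, 35, s), (10, 39, n), (12, 33, a), (24, 23, n), (29, 12, k), (30, 15, b), (32, 32, k), (32, 38, b), (36, 17, x), (37, 1, v), (6, 13, v), (6, 22, r), (8, 39, s)} → {(2, 26, p), (21, 20, k), (22, 10, s), (22, 31, p), (4, 27, d), (9, 25, m)}
π[B]: project onto (B) → {10, 20, 25, 26, 27, 31}

{10, 20, 25, 26, 27, 31}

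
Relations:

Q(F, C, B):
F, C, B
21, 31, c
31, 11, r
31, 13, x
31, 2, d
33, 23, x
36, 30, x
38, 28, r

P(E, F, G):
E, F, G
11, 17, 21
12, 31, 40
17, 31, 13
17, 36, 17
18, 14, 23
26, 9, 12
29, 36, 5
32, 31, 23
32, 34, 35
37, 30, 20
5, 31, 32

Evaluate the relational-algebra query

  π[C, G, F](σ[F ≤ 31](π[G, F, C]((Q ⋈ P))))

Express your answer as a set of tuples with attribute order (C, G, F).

Joining Q and P on F yields {(31, 11, r, 12, 40), (31, 11, r, 17, 13), (31, 11, r, 32, 23), (31, 11, r, 5, 32), (31, 13, x, 12, 40), (31, 13, x, 17, 13), (31, 13, x, 32, 23), (31, 13, x, 5, 32), (31, 2, d, 12, 40), (31, 2, d, 17, 13), (31, 2, d, 32, 23), (31, 2, d, 5, 32), (36, 30, x, 17, 17), (36, 30, x, 29, 5)}.
π[G, F, C]: project onto (G, F, C) → {(13, 31, 11), (13, 31, 13), (13, 31, 2), (17, 36, 30), (23, 31, 11), (23, 31, 13), (23, 31, 2), (32, 31, 11), (32, 31, 13), (32, 31, 2), (40, 31, 11), (40, 31, 13), (40, 31, 2), (5, 36, 30)}
Apply σ_{F ≤ 31}; surviving tuples: {(13, 31, 11), (13, 31, 13), (13, 31, 2), (23, 31, 11), (23, 31, 13), (23, 31, 2), (32, 31, 11), (32, 31, 13), (32, 31, 2), (40, 31, 11), (40, 31, 13), (40, 31, 2)}
π[C, G, F]: project onto (C, G, F) → {(11, 13, 31), (11, 23, 31), (11, 32, 31), (11, 40, 31), (13, 13, 31), (13, 23, 31), (13, 32, 31), (13, 40, 31), (2, 13, 31), (2, 23, 31), (2, 32, 31), (2, 40, 31)}

{(11, 13, 31), (11, 23, 31), (11, 32, 31), (11, 40, 31), (13, 13, 31), (13, 23, 31), (13, 32, 31), (13, 40, 31), (2, 13, 31), (2, 23, 31), (2, 32, 31), (2, 40, 31)}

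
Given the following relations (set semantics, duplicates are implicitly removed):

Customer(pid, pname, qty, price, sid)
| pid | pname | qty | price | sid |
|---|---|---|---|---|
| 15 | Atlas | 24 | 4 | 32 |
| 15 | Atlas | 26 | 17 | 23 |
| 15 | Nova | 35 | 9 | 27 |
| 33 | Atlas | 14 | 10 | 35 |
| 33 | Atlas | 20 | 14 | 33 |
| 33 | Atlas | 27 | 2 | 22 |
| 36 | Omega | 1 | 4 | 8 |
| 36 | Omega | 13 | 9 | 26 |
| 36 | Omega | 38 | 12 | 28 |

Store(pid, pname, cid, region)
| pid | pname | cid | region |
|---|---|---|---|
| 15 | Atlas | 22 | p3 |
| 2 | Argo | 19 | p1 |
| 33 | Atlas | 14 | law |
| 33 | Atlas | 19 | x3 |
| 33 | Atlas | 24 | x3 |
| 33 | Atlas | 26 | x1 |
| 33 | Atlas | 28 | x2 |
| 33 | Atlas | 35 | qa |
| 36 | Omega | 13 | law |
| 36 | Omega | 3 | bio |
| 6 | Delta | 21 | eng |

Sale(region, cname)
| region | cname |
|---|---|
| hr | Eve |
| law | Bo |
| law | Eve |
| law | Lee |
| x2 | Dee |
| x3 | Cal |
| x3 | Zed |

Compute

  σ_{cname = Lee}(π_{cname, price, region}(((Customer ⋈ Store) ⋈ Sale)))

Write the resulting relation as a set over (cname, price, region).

{(Lee, 10, law), (Lee, 12, law), (Lee, 14, law), (Lee, 2, law), (Lee, 4, law), (Lee, 9, law)}

Customer ⋈ Store (natural join on pid, pname): {(15, Atlas, 24, 4, 32, 22, p3), (15, Atlas, 26, 17, 23, 22, p3), (33, Atlas, 14, 10, 35, 14, law), (33, Atlas, 14, 10, 35, 19, x3), (33, Atlas, 14, 10, 35, 24, x3), (33, Atlas, 14, 10, 35, 26, x1), (33, Atlas, 14, 10, 35, 28, x2), (33, Atlas, 14, 10, 35, 35, qa), (33, Atlas, 20, 14, 33, 14, law), (33, Atlas, 20, 14, 33, 19, x3), (33, Atlas, 20, 14, 33, 24, x3), (33, Atlas, 20, 14, 33, 26, x1), (33, Atlas, 20, 14, 33, 28, x2), (33, Atlas, 20, 14, 33, 35, qa), (33, Atlas, 27, 2, 22, 14, law), (33, Atlas, 27, 2, 22, 19, x3), (33, Atlas, 27, 2, 22, 24, x3), (33, Atlas, 27, 2, 22, 26, x1), (33, Atlas, 27, 2, 22, 28, x2), (33, Atlas, 27, 2, 22, 35, qa), (36, Omega, 1, 4, 8, 13, law), (36, Omega, 1, 4, 8, 3, bio), (36, Omega, 13, 9, 26, 13, law), (36, Omega, 13, 9, 26, 3, bio), (36, Omega, 38, 12, 28, 13, law), (36, Omega, 38, 12, 28, 3, bio)}
(Customer ⋈ Store) ⋈ Sale (natural join on region): {(33, Atlas, 14, 10, 35, 14, law, Bo), (33, Atlas, 14, 10, 35, 14, law, Eve), (33, Atlas, 14, 10, 35, 14, law, Lee), (33, Atlas, 14, 10, 35, 19, x3, Cal), (33, Atlas, 14, 10, 35, 19, x3, Zed), (33, Atlas, 14, 10, 35, 24, x3, Cal), (33, Atlas, 14, 10, 35, 24, x3, Zed), (33, Atlas, 14, 10, 35, 28, x2, Dee), (33, Atlas, 20, 14, 33, 14, law, Bo), (33, Atlas, 20, 14, 33, 14, law, Eve), (33, Atlas, 20, 14, 33, 14, law, Lee), (33, Atlas, 20, 14, 33, 19, x3, Cal), (33, Atlas, 20, 14, 33, 19, x3, Zed), (33, Atlas, 20, 14, 33, 24, x3, Cal), (33, Atlas, 20, 14, 33, 24, x3, Zed), (33, Atlas, 20, 14, 33, 28, x2, Dee), (33, Atlas, 27, 2, 22, 14, law, Bo), (33, Atlas, 27, 2, 22, 14, law, Eve), (33, Atlas, 27, 2, 22, 14, law, Lee), (33, Atlas, 27, 2, 22, 19, x3, Cal), (33, Atlas, 27, 2, 22, 19, x3, Zed), (33, Atlas, 27, 2, 22, 24, x3, Cal), (33, Atlas, 27, 2, 22, 24, x3, Zed), (33, Atlas, 27, 2, 22, 28, x2, Dee), (36, Omega, 1, 4, 8, 13, law, Bo), (36, Omega, 1, 4, 8, 13, law, Eve), (36, Omega, 1, 4, 8, 13, law, Lee), (36, Omega, 13, 9, 26, 13, law, Bo), (36, Omega, 13, 9, 26, 13, law, Eve), (36, Omega, 13, 9, 26, 13, law, Lee), (36, Omega, 38, 12, 28, 13, law, Bo), (36, Omega, 38, 12, 28, 13, law, Eve), (36, Omega, 38, 12, 28, 13, law, Lee)}
Projecting to cname, price, region (6 duplicate(s) eliminated): {(Bo, 10, law), (Bo, 12, law), (Bo, 14, law), (Bo, 2, law), (Bo, 4, law), (Bo, 9, law), (Cal, 10, x3), (Cal, 14, x3), (Cal, 2, x3), (Dee, 10, x2), (Dee, 14, x2), (Dee, 2, x2), (Eve, 10, law), (Eve, 12, law), (Eve, 14, law), (Eve, 2, law), (Eve, 4, law), (Eve, 9, law), (Lee, 10, law), (Lee, 12, law), (Lee, 14, law), (Lee, 2, law), (Lee, 4, law), (Lee, 9, law), (Zed, 10, x3), (Zed, 14, x3), (Zed, 2, x3)}
Selection cname = Lee: {(Lee, 10, law), (Lee, 12, law), (Lee, 14, law), (Lee, 2, law), (Lee, 4, law), (Lee, 9, law)}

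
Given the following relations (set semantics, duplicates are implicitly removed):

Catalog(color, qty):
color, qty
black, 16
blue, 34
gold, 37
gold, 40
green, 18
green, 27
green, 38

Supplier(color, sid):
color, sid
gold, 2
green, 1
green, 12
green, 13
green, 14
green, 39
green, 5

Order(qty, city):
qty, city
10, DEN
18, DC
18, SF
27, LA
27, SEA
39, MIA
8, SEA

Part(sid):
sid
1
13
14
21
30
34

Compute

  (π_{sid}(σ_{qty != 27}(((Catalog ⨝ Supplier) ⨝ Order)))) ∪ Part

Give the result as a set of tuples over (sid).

{1, 12, 13, 14, 21, 30, 34, 39, 5}

Joining Catalog and Supplier on color yields {(gold, 37, 2), (gold, 40, 2), (green, 18, 1), (green, 18, 12), (green, 18, 13), (green, 18, 14), (green, 18, 39), (green, 18, 5), (green, 27, 1), (green, 27, 12), (green, 27, 13), (green, 27, 14), (green, 27, 39), (green, 27, 5), (green, 38, 1), (green, 38, 12), (green, 38, 13), (green, 38, 14), (green, 38, 39), (green, 38, 5)}.
Joining (Catalog ⨝ Supplier) and Order on qty yields {(green, 18, 1, DC), (green, 18, 1, SF), (green, 18, 12, DC), (green, 18, 12, SF), (green, 18, 13, DC), (green, 18, 13, SF), (green, 18, 14, DC), (green, 18, 14, SF), (green, 18, 39, DC), (green, 18, 39, SF), (green, 18, 5, DC), (green, 18, 5, SF), (green, 27, 1, LA), (green, 27, 1, SEA), (green, 27, 12, LA), (green, 27, 12, SEA), (green, 27, 13, LA), (green, 27, 13, SEA), (green, 27, 14, LA), (green, 27, 14, SEA), (green, 27, 39, LA), (green, 27, 39, SEA), (green, 27, 5, LA), (green, 27, 5, SEA)}.
Apply σ_{qty != 27}; surviving tuples: {(green, 18, 1, DC), (green, 18, 1, SF), (green, 18, 12, DC), (green, 18, 12, SF), (green, 18, 13, DC), (green, 18, 13, SF), (green, 18, 14, DC), (green, 18, 14, SF), (green, 18, 39, DC), (green, 18, 39, SF), (green, 18, 5, DC), (green, 18, 5, SF)}
Keep only column(s) sid (6 duplicate(s) eliminated): {1, 12, 13, 14, 39, 5}
Union: {1, 12, 13, 14, 39, 5} with {1, 13, 14, 21, 30, 34} → {1, 12, 13, 14, 21, 30, 34, 39, 5}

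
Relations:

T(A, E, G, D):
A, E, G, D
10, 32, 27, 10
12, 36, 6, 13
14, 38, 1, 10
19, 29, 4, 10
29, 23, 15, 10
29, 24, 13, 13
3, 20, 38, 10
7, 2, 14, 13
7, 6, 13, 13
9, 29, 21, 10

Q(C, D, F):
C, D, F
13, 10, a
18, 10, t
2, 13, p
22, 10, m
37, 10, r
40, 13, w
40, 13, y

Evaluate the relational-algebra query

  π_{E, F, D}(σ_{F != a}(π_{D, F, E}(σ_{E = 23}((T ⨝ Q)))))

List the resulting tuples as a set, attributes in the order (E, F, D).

T ⋈ Q (natural join on D): {(10, 32, 27, 10, 13, a), (10, 32, 27, 10, 18, t), (10, 32, 27, 10, 22, m), (10, 32, 27, 10, 37, r), (12, 36, 6, 13, 2, p), (12, 36, 6, 13, 40, w), (12, 36, 6, 13, 40, y), (14, 38, 1, 10, 13, a), (14, 38, 1, 10, 18, t), (14, 38, 1, 10, 22, m), (14, 38, 1, 10, 37, r), (19, 29, 4, 10, 13, a), (19, 29, 4, 10, 18, t), (19, 29, 4, 10, 22, m), (19, 29, 4, 10, 37, r), (29, 23, 15, 10, 13, a), (29, 23, 15, 10, 18, t), (29, 23, 15, 10, 22, m), (29, 23, 15, 10, 37, r), (29, 24, 13, 13, 2, p), (29, 24, 13, 13, 40, w), (29, 24, 13, 13, 40, y), (3, 20, 38, 10, 13, a), (3, 20, 38, 10, 18, t), (3, 20, 38, 10, 22, m), (3, 20, 38, 10, 37, r), (7, 2, 14, 13, 2, p), (7, 2, 14, 13, 40, w), (7, 2, 14, 13, 40, y), (7, 6, 13, 13, 2, p), (7, 6, 13, 13, 40, w), (7, 6, 13, 13, 40, y), (9, 29, 21, 10, 13, a), (9, 29, 21, 10, 18, t), (9, 29, 21, 10, 22, m), (9, 29, 21, 10, 37, r)}
Selection E = 23: {(29, 23, 15, 10, 13, a), (29, 23, 15, 10, 18, t), (29, 23, 15, 10, 22, m), (29, 23, 15, 10, 37, r)}
Keep only column(s) D, F, E: {(10, a, 23), (10, m, 23), (10, r, 23), (10, t, 23)}
Selection F != a: {(10, m, 23), (10, r, 23), (10, t, 23)}
Keep only column(s) E, F, D: {(23, m, 10), (23, r, 10), (23, t, 10)}

{(23, m, 10), (23, r, 10), (23, t, 10)}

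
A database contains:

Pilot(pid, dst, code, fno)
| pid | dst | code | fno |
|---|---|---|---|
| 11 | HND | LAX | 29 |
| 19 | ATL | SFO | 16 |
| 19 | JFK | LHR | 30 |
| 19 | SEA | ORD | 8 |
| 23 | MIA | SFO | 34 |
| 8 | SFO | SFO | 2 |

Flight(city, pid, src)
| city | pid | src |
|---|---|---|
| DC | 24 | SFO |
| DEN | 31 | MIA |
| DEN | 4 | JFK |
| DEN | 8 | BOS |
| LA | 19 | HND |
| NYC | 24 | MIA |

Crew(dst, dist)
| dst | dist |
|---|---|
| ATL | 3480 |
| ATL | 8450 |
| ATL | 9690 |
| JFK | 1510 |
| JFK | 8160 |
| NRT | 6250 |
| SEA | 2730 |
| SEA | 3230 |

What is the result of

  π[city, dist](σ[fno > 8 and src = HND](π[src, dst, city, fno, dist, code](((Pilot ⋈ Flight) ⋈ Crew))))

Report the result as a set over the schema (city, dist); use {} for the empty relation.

{(LA, 1510), (LA, 3480), (LA, 8160), (LA, 8450), (LA, 9690)}

Natural join on pid: {(19, ATL, SFO, 16, LA, HND), (19, JFK, LHR, 30, LA, HND), (19, SEA, ORD, 8, LA, HND), (8, SFO, SFO, 2, DEN, BOS)}
Natural join on dst: {(19, ATL, SFO, 16, LA, HND, 3480), (19, ATL, SFO, 16, LA, HND, 8450), (19, ATL, SFO, 16, LA, HND, 9690), (19, JFK, LHR, 30, LA, HND, 1510), (19, JFK, LHR, 30, LA, HND, 8160), (19, SEA, ORD, 8, LA, HND, 2730), (19, SEA, ORD, 8, LA, HND, 3230)}
Projecting to src, dst, city, fno, dist, code: {(HND, ATL, LA, 16, 3480, SFO), (HND, ATL, LA, 16, 8450, SFO), (HND, ATL, LA, 16, 9690, SFO), (HND, JFK, LA, 30, 1510, LHR), (HND, JFK, LA, 30, 8160, LHR), (HND, SEA, LA, 8, 2730, ORD), (HND, SEA, LA, 8, 3230, ORD)}
Filtering on fno > 8 and src = HND leaves {(HND, ATL, LA, 16, 3480, SFO), (HND, ATL, LA, 16, 8450, SFO), (HND, ATL, LA, 16, 9690, SFO), (HND, JFK, LA, 30, 1510, LHR), (HND, JFK, LA, 30, 8160, LHR)}.
Projecting to city, dist: {(LA, 1510), (LA, 3480), (LA, 8160), (LA, 8450), (LA, 9690)}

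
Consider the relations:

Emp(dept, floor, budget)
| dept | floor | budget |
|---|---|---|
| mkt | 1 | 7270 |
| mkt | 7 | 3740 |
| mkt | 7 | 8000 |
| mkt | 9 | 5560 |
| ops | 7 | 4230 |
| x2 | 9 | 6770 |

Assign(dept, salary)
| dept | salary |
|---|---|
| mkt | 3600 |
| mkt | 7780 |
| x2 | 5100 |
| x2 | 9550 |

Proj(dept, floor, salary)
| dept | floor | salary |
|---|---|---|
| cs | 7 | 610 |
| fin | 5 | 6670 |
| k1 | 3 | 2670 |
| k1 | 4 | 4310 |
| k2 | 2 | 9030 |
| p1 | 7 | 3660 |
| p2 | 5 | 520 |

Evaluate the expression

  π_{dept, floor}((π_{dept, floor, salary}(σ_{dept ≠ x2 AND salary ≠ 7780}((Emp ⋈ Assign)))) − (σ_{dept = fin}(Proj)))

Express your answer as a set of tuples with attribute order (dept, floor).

Natural join on dept: {(mkt, 1, 7270, 3600), (mkt, 1, 7270, 7780), (mkt, 7, 3740, 3600), (mkt, 7, 3740, 7780), (mkt, 7, 8000, 3600), (mkt, 7, 8000, 7780), (mkt, 9, 5560, 3600), (mkt, 9, 5560, 7780), (x2, 9, 6770, 5100), (x2, 9, 6770, 9550)}
Filtering on dept ≠ x2 AND salary ≠ 7780 leaves {(mkt, 1, 7270, 3600), (mkt, 7, 3740, 3600), (mkt, 7, 8000, 3600), (mkt, 9, 5560, 3600)}.
Projecting to dept, floor, salary (1 duplicate(s) eliminated): {(mkt, 1, 3600), (mkt, 7, 3600), (mkt, 9, 3600)}
Filtering on dept = fin leaves {(fin, 5, 6670)}.
Difference: {(mkt, 1, 3600), (mkt, 7, 3600), (mkt, 9, 3600)} with {(fin, 5, 6670)} → {(mkt, 1, 3600), (mkt, 7, 3600), (mkt, 9, 3600)}
Projecting to dept, floor: {(mkt, 1), (mkt, 7), (mkt, 9)}

{(mkt, 1), (mkt, 7), (mkt, 9)}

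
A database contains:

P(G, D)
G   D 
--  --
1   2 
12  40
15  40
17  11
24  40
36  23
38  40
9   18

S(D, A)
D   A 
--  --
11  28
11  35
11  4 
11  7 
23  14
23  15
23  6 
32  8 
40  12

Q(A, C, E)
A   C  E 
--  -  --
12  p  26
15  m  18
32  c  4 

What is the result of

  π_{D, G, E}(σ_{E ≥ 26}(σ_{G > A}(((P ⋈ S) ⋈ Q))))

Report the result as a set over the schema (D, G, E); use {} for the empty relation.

{(40, 15, 26), (40, 24, 26), (40, 38, 26)}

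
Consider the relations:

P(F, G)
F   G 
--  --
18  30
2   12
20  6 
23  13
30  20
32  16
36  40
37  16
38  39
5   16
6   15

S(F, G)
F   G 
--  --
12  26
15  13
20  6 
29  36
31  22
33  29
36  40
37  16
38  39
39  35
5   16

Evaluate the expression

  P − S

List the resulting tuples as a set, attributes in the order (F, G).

{(18, 30), (2, 12), (23, 13), (30, 20), (32, 16), (6, 15)}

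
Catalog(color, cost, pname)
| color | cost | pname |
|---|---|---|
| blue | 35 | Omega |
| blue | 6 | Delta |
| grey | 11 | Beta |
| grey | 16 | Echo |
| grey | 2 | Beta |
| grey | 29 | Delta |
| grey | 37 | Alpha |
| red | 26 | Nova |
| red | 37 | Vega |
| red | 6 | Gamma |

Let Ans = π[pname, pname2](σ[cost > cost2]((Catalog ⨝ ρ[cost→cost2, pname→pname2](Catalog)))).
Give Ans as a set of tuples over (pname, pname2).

ρ[cost→cost2, pname→pname2]: schema becomes (color, cost2, pname2); tuples unchanged.
Joining Catalog and ρ[cost→cost2, pname→pname2](Catalog) on color yields {(blue, 35, Omega, 35, Omega), (blue, 35, Omega, 6, Delta), (blue, 6, Delta, 35, Omega), (blue, 6, Delta, 6, Delta), (grey, 11, Beta, 11, Beta), (grey, 11, Beta, 16, Echo), (grey, 11, Beta, 2, Beta), (grey, 11, Beta, 29, Delta), (grey, 11, Beta, 37, Alpha), (grey, 16, Echo, 11, Beta), (grey, 16, Echo, 16, Echo), (grey, 16, Echo, 2, Beta), (grey, 16, Echo, 29, Delta), (grey, 16, Echo, 37, Alpha), (grey, 2, Beta, 11, Beta), (grey, 2, Beta, 16, Echo), (grey, 2, Beta, 2, Beta), (grey, 2, Beta, 29, Delta), (grey, 2, Beta, 37, Alpha), (grey, 29, Delta, 11, Beta), (grey, 29, Delta, 16, Echo), (grey, 29, Delta, 2, Beta), (grey, 29, Delta, 29, Delta), (grey, 29, Delta, 37, Alpha), (grey, 37, Alpha, 11, Beta), (grey, 37, Alpha, 16, Echo), (grey, 37, Alpha, 2, Beta), (grey, 37, Alpha, 29, Delta), (grey, 37, Alpha, 37, Alpha), (red, 26, Nova, 26, Nova), (red, 26, Nova, 37, Vega), (red, 26, Nova, 6, Gamma), (red, 37, Vega, 26, Nova), (red, 37, Vega, 37, Vega), (red, 37, Vega, 6, Gamma), (red, 6, Gamma, 26, Nova), (red, 6, Gamma, 37, Vega), (red, 6, Gamma, 6, Gamma)}.
σ[cost > cost2]: keep tuples satisfying cost > cost2 → {(blue, 35, Omega, 6, Delta), (grey, 11, Beta, 2, Beta), (grey, 16, Echo, 11, Beta), (grey, 16, Echo, 2, Beta), (grey, 29, Delta, 11, Beta), (grey, 29, Delta, 16, Echo), (grey, 29, Delta, 2, Beta), (grey, 37, Alpha, 11, Beta), (grey, 37, Alpha, 16, Echo), (grey, 37, Alpha, 2, Beta), (grey, 37, Alpha, 29, Delta), (red, 26, Nova, 6, Gamma), (red, 37, Vega, 26, Nova), (red, 37, Vega, 6, Gamma)}
Projecting to pname, pname2 (3 duplicate(s) eliminated): {(Alpha, Beta), (Alpha, Delta), (Alpha, Echo), (Beta, Beta), (Delta, Beta), (Delta, Echo), (Echo, Beta), (Nova, Gamma), (Omega, Delta), (Vega, Gamma), (Vega, Nova)}

{(Alpha, Beta), (Alpha, Delta), (Alpha, Echo), (Beta, Beta), (Delta, Beta), (Delta, Echo), (Echo, Beta), (Nova, Gamma), (Omega, Delta), (Vega, Gamma), (Vega, Nova)}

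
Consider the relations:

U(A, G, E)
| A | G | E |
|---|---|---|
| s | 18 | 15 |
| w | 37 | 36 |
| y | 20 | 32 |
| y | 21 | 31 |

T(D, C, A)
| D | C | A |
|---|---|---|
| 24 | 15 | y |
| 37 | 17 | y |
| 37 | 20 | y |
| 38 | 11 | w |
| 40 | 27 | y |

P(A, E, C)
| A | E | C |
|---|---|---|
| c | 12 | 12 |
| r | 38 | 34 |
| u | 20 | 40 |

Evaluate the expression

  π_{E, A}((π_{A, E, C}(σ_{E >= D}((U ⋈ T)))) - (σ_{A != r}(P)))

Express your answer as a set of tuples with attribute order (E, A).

{(31, y), (32, y)}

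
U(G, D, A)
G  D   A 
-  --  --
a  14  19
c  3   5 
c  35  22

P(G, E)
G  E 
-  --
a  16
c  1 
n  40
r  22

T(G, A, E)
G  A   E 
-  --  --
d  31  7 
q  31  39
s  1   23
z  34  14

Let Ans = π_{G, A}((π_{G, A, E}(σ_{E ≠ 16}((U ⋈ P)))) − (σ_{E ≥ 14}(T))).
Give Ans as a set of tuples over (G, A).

U ⋈ P (natural join on G): {(a, 14, 19, 16), (c, 3, 5, 1), (c, 35, 22, 1)}
Selection E ≠ 16: {(c, 3, 5, 1), (c, 35, 22, 1)}
Projecting to G, A, E: {(c, 22, 1), (c, 5, 1)}
Selection E ≥ 14: {(q, 31, 39), (s, 1, 23), (z, 34, 14)}
Set difference of the two operands is {(c, 22, 1), (c, 5, 1)}.
Projecting to G, A: {(c, 22), (c, 5)}

{(c, 22), (c, 5)}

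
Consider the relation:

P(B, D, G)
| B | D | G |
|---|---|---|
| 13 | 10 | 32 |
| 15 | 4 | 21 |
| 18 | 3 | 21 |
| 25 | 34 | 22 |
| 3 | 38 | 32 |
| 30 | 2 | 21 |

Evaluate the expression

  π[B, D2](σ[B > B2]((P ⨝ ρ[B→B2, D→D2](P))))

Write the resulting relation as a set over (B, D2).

ρ[B→B2, D→D2]: schema becomes (B2, D2, G); tuples unchanged.
P ⋈ ρ[B→B2, D→D2](P) (natural join on G): {(13, 10, 32, 13, 10), (13, 10, 32, 3, 38), (15, 4, 21, 15, 4), (15, 4, 21, 18, 3), (15, 4, 21, 30, 2), (18, 3, 21, 15, 4), (18, 3, 21, 18, 3), (18, 3, 21, 30, 2), (25, 34, 22, 25, 34), (3, 38, 32, 13, 10), (3, 38, 32, 3, 38), (30, 2, 21, 15, 4), (30, 2, 21, 18, 3), (30, 2, 21, 30, 2)}
Filtering on B > B2 leaves {(13, 10, 32, 3, 38), (18, 3, 21, 15, 4), (30, 2, 21, 15, 4), (30, 2, 21, 18, 3)}.
Projecting to B, D2: {(13, 38), (18, 4), (30, 3), (30, 4)}

{(13, 38), (18, 4), (30, 3), (30, 4)}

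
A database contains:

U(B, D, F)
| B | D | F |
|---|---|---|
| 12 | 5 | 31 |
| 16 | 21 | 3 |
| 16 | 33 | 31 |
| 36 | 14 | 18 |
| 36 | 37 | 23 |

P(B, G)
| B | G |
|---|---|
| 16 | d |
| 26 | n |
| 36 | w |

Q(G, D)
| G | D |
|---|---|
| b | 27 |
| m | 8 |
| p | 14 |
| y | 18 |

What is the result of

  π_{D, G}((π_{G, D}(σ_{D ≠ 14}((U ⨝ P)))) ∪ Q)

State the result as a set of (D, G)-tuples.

{(14, p), (18, y), (21, d), (27, b), (33, d), (37, w), (8, m)}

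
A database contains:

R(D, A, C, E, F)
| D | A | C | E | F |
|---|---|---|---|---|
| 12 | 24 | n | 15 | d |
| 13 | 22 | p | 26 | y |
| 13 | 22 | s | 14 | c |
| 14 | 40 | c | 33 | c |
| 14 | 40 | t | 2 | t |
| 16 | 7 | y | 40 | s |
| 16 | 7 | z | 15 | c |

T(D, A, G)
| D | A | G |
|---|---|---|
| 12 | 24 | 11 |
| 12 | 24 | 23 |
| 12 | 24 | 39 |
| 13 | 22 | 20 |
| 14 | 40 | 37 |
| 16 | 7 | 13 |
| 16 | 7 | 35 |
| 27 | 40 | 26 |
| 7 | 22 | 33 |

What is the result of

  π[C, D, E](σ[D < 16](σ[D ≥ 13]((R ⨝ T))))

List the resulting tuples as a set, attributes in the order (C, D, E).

Natural join on D, A: {(12, 24, n, 15, d, 11), (12, 24, n, 15, d, 23), (12, 24, n, 15, d, 39), (13, 22, p, 26, y, 20), (13, 22, s, 14, c, 20), (14, 40, c, 33, c, 37), (14, 40, t, 2, t, 37), (16, 7, y, 40, s, 13), (16, 7, y, 40, s, 35), (16, 7, z, 15, c, 13), (16, 7, z, 15, c, 35)}
Filtering on D ≥ 13 leaves {(13, 22, p, 26, y, 20), (13, 22, s, 14, c, 20), (14, 40, c, 33, c, 37), (14, 40, t, 2, t, 37), (16, 7, y, 40, s, 13), (16, 7, y, 40, s, 35), (16, 7, z, 15, c, 13), (16, 7, z, 15, c, 35)}.
Filtering on D < 16 leaves {(13, 22, p, 26, y, 20), (13, 22, s, 14, c, 20), (14, 40, c, 33, c, 37), (14, 40, t, 2, t, 37)}.
Projecting to C, D, E: {(c, 14, 33), (p, 13, 26), (s, 13, 14), (t, 14, 2)}

{(c, 14, 33), (p, 13, 26), (s, 13, 14), (t, 14, 2)}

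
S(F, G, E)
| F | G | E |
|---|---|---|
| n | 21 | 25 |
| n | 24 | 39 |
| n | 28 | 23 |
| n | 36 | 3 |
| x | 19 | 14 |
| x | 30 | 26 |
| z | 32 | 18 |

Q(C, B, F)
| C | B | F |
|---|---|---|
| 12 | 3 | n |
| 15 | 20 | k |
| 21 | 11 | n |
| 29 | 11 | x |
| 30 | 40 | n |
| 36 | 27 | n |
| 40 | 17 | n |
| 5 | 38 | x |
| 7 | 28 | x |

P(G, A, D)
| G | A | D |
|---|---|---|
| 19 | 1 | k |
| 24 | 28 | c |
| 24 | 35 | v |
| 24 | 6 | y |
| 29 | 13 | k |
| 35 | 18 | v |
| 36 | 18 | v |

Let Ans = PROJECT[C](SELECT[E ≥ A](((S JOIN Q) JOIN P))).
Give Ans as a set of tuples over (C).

{12, 21, 29, 30, 36, 40, 5, 7}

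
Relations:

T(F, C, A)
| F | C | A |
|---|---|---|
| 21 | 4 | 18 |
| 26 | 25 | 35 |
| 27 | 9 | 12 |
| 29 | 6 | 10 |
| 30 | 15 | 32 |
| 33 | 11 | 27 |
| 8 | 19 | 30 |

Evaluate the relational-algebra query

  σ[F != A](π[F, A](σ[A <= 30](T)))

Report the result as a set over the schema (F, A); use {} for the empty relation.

Apply σ_{A <= 30}; surviving tuples: {(21, 4, 18), (27, 9, 12), (29, 6, 10), (33, 11, 27), (8, 19, 30)}
Projecting to F, A: {(21, 18), (27, 12), (29, 10), (33, 27), (8, 30)}
Apply σ_{F != A}; surviving tuples: {(21, 18), (27, 12), (29, 10), (33, 27), (8, 30)}

{(21, 18), (27, 12), (29, 10), (33, 27), (8, 30)}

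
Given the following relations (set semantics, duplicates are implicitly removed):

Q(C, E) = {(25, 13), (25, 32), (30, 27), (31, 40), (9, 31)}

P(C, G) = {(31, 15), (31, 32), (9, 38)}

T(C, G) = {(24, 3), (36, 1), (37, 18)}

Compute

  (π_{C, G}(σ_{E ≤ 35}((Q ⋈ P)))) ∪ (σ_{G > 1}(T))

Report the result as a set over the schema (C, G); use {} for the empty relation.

{(24, 3), (37, 18), (9, 38)}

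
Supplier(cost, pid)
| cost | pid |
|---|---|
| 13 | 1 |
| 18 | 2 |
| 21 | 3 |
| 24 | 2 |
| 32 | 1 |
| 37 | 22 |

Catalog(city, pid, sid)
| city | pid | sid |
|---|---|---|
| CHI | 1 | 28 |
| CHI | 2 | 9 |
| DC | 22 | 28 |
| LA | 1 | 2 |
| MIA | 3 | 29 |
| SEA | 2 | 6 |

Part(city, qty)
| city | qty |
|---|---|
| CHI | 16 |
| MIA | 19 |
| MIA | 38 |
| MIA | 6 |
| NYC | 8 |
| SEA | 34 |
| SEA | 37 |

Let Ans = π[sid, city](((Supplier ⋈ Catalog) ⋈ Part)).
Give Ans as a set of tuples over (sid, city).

{(28, CHI), (29, MIA), (6, SEA), (9, CHI)}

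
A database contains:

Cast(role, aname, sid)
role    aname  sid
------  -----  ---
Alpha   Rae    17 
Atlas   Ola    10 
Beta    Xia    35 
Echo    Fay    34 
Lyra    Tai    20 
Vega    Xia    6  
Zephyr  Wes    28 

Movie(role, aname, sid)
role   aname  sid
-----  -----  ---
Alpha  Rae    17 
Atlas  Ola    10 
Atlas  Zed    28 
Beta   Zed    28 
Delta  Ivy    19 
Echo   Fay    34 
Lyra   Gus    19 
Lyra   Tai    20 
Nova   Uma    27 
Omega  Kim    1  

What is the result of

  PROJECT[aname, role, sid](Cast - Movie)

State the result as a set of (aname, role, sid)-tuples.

Difference: {(Alpha, Rae, 17), (Atlas, Ola, 10), (Beta, Xia, 35), (Echo, Fay, 34), (Lyra, Tai, 20), (Vega, Xia, 6), (Zephyr, Wes, 28)} with {(Alpha, Rae, 17), (Atlas, Ola, 10), (Atlas, Zed, 28), (Beta, Zed, 28), (Delta, Ivy, 19), (Echo, Fay, 34), (Lyra, Gus, 19), (Lyra, Tai, 20), (Nova, Uma, 27), (Omega, Kim, 1)} → {(Beta, Xia, 35), (Vega, Xia, 6), (Zephyr, Wes, 28)}
π_{aname, role, sid} gives {(Wes, Zephyr, 28), (Xia, Beta, 35), (Xia, Vega, 6)}.

{(Wes, Zephyr, 28), (Xia, Beta, 35), (Xia, Vega, 6)}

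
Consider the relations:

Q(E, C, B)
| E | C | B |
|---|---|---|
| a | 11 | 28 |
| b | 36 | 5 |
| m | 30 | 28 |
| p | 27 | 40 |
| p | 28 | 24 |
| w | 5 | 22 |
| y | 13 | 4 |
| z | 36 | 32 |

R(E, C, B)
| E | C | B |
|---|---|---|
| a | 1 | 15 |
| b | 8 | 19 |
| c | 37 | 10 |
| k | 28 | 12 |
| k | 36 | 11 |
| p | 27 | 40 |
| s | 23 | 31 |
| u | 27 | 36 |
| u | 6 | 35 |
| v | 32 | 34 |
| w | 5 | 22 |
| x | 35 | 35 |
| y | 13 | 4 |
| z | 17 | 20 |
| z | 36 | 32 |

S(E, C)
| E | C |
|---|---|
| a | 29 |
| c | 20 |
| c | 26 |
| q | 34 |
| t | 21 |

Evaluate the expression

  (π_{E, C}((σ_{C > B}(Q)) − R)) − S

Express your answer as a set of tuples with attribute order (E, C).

Apply σ_{C > B}; surviving tuples: {(b, 36, 5), (m, 30, 28), (p, 28, 24), (y, 13, 4), (z, 36, 32)}
Taking the difference: {(b, 36, 5), (m, 30, 28), (p, 28, 24)}
Projecting to E, C: {(b, 36), (m, 30), (p, 28)}
Taking the difference: {(b, 36), (m, 30), (p, 28)}

{(b, 36), (m, 30), (p, 28)}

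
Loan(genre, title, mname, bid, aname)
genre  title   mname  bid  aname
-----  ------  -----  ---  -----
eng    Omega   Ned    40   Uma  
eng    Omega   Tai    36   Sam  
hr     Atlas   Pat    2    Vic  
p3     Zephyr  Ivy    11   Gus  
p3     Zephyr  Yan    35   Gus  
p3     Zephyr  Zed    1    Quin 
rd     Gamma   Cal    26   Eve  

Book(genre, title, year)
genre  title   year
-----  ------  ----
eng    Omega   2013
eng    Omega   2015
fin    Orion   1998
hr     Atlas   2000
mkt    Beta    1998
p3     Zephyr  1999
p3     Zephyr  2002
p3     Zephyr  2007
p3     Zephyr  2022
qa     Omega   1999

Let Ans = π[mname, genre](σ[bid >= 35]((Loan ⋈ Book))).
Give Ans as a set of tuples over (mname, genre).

{(Ned, eng), (Tai, eng), (Yan, p3)}

Natural join on genre, title: {(eng, Omega, Ned, 40, Uma, 2013), (eng, Omega, Ned, 40, Uma, 2015), (eng, Omega, Tai, 36, Sam, 2013), (eng, Omega, Tai, 36, Sam, 2015), (hr, Atlas, Pat, 2, Vic, 2000), (p3, Zephyr, Ivy, 11, Gus, 1999), (p3, Zephyr, Ivy, 11, Gus, 2002), (p3, Zephyr, Ivy, 11, Gus, 2007), (p3, Zephyr, Ivy, 11, Gus, 2022), (p3, Zephyr, Yan, 35, Gus, 1999), (p3, Zephyr, Yan, 35, Gus, 2002), (p3, Zephyr, Yan, 35, Gus, 2007), (p3, Zephyr, Yan, 35, Gus, 2022), (p3, Zephyr, Zed, 1, Quin, 1999), (p3, Zephyr, Zed, 1, Quin, 2002), (p3, Zephyr, Zed, 1, Quin, 2007), (p3, Zephyr, Zed, 1, Quin, 2022)}
Filtering on bid >= 35 leaves {(eng, Omega, Ned, 40, Uma, 2013), (eng, Omega, Ned, 40, Uma, 2015), (eng, Omega, Tai, 36, Sam, 2013), (eng, Omega, Tai, 36, Sam, 2015), (p3, Zephyr, Yan, 35, Gus, 1999), (p3, Zephyr, Yan, 35, Gus, 2002), (p3, Zephyr, Yan, 35, Gus, 2007), (p3, Zephyr, Yan, 35, Gus, 2022)}.
Keep only column(s) mname, genre (5 duplicate(s) eliminated): {(Ned, eng), (Tai, eng), (Yan, p3)}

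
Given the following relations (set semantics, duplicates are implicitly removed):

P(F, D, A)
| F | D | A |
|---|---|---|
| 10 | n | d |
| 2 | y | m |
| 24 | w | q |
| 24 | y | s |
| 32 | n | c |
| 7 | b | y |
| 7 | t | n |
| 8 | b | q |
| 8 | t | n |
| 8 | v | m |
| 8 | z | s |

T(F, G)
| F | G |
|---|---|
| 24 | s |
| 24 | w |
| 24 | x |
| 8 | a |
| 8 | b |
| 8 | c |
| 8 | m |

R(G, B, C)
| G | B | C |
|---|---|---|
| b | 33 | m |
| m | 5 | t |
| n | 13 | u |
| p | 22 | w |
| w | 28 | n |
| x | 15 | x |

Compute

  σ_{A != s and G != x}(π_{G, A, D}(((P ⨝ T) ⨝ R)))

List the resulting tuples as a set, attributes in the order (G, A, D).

{(b, m, v), (b, n, t), (b, q, b), (m, m, v), (m, n, t), (m, q, b), (w, q, w)}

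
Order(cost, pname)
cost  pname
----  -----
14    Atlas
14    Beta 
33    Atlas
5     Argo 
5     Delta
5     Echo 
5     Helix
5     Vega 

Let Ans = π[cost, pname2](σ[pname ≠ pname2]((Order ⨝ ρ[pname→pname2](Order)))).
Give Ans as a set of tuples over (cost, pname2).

{(14, Atlas), (14, Beta), (5, Argo), (5, Delta), (5, Echo), (5, Helix), (5, Vega)}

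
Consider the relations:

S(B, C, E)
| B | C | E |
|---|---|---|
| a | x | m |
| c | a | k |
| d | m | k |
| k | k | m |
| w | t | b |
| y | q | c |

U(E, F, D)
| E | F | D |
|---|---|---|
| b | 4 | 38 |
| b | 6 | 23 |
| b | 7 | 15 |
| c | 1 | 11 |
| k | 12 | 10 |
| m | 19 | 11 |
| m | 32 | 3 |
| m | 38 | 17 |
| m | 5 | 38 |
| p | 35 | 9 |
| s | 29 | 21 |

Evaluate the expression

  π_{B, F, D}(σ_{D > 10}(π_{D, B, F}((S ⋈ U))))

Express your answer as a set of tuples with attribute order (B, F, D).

{(a, 19, 11), (a, 38, 17), (a, 5, 38), (k, 19, 11), (k, 38, 17), (k, 5, 38), (w, 4, 38), (w, 6, 23), (w, 7, 15), (y, 1, 11)}

S ⋈ U (natural join on E): {(a, x, m, 19, 11), (a, x, m, 32, 3), (a, x, m, 38, 17), (a, x, m, 5, 38), (c, a, k, 12, 10), (d, m, k, 12, 10), (k, k, m, 19, 11), (k, k, m, 32, 3), (k, k, m, 38, 17), (k, k, m, 5, 38), (w, t, b, 4, 38), (w, t, b, 6, 23), (w, t, b, 7, 15), (y, q, c, 1, 11)}
Keep only column(s) D, B, F: {(10, c, 12), (10, d, 12), (11, a, 19), (11, k, 19), (11, y, 1), (15, w, 7), (17, a, 38), (17, k, 38), (23, w, 6), (3, a, 32), (3, k, 32), (38, a, 5), (38, k, 5), (38, w, 4)}
Selection D > 10: {(11, a, 19), (11, k, 19), (11, y, 1), (15, w, 7), (17, a, 38), (17, k, 38), (23, w, 6), (38, a, 5), (38, k, 5), (38, w, 4)}
Keep only column(s) B, F, D: {(a, 19, 11), (a, 38, 17), (a, 5, 38), (k, 19, 11), (k, 38, 17), (k, 5, 38), (w, 4, 38), (w, 6, 23), (w, 7, 15), (y, 1, 11)}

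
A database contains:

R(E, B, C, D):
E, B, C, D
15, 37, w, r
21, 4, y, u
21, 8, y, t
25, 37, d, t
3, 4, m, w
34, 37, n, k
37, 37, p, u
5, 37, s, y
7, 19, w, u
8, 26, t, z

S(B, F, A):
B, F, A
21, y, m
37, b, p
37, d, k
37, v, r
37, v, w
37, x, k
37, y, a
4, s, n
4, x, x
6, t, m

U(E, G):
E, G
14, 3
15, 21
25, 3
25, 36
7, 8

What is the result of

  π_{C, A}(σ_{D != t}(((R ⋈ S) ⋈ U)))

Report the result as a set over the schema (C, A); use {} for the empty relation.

{(w, a), (w, k), (w, p), (w, r), (w, w)}

R ⋈ S (natural join on B): {(15, 37, w, r, b, p), (15, 37, w, r, d, k), (15, 37, w, r, v, r), (15, 37, w, r, v, w), (15, 37, w, r, x, k), (15, 37, w, r, y, a), (21, 4, y, u, s, n), (21, 4, y, u, x, x), (25, 37, d, t, b, p), (25, 37, d, t, d, k), (25, 37, d, t, v, r), (25, 37, d, t, v, w), (25, 37, d, t, x, k), (25, 37, d, t, y, a), (3, 4, m, w, s, n), (3, 4, m, w, x, x), (34, 37, n, k, b, p), (34, 37, n, k, d, k), (34, 37, n, k, v, r), (34, 37, n, k, v, w), (34, 37, n, k, x, k), (34, 37, n, k, y, a), (37, 37, p, u, b, p), (37, 37, p, u, d, k), (37, 37, p, u, v, r), (37, 37, p, u, v, w), (37, 37, p, u, x, k), (37, 37, p, u, y, a), (5, 37, s, y, b, p), (5, 37, s, y, d, k), (5, 37, s, y, v, r), (5, 37, s, y, v, w), (5, 37, s, y, x, k), (5, 37, s, y, y, a)}
(R ⋈ S) ⋈ U (natural join on E): {(15, 37, w, r, b, p, 21), (15, 37, w, r, d, k, 21), (15, 37, w, r, v, r, 21), (15, 37, w, r, v, w, 21), (15, 37, w, r, x, k, 21), (15, 37, w, r, y, a, 21), (25, 37, d, t, b, p, 3), (25, 37, d, t, b, p, 36), (25, 37, d, t, d, k, 3), (25, 37, d, t, d, k, 36), (25, 37, d, t, v, r, 3), (25, 37, d, t, v, r, 36), (25, 37, d, t, v, w, 3), (25, 37, d, t, v, w, 36), (25, 37, d, t, x, k, 3), (25, 37, d, t, x, k, 36), (25, 37, d, t, y, a, 3), (25, 37, d, t, y, a, 36)}
Selection D != t: {(15, 37, w, r, b, p, 21), (15, 37, w, r, d, k, 21), (15, 37, w, r, v, r, 21), (15, 37, w, r, v, w, 21), (15, 37, w, r, x, k, 21), (15, 37, w, r, y, a, 21)}
Keep only column(s) C, A (1 duplicate(s) eliminated): {(w, a), (w, k), (w, p), (w, r), (w, w)}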